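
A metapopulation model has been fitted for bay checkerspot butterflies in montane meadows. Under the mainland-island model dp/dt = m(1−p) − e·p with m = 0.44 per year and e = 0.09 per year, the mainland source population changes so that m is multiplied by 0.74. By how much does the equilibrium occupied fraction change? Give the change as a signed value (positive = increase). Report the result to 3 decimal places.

-0.047

Before: p* = 0.44/(0.44+0.09) = 0.8302.
After: m = 0.3256, e = 0.09; p* = 0.3256/0.4156 = 0.7834.
Δp* = 0.7834 − 0.8302 = -0.0467.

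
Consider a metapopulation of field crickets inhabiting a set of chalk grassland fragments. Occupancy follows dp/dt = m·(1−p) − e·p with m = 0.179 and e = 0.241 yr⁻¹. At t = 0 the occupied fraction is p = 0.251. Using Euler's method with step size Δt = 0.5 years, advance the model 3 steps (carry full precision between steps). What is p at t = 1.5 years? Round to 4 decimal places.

0.3398

Update rule: p ← p + [m·(1−p) − e·p]·Δt with Δt = 0.5.
  1  |  dp/dt·Δt = +0.036790  |  p_1 = 0.287790
  2  |  dp/dt·Δt = +0.029064  |  p_2 = 0.316854
  3  |  dp/dt·Δt = +0.022961  |  p_3 = 0.339815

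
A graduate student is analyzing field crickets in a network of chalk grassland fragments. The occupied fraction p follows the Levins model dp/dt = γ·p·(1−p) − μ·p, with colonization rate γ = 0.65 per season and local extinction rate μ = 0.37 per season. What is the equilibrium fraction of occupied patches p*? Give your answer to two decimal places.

0.43

At equilibrium, colonization balances extinction: γ·p*·(1−p*) = μ·p*.
So p* = 1 − μ/γ = 1 − 0.37/0.65 = 1 − 0.5692 = 0.4308.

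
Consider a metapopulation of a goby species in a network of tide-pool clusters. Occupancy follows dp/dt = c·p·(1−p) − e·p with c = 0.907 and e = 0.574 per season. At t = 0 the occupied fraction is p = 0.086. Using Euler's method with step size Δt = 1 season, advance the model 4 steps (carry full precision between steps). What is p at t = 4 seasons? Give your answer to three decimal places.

0.192

Update rule: p ← p + [c·p·(1−p) − e·p]·Δt with Δt = 1.
t = 1: p = 0.08600 + (+0.02193) = 0.10793
t = 2: p = 0.10793 + (+0.02538) = 0.13330
t = 3: p = 0.13330 + (+0.02827) = 0.16158
t = 4: p = 0.16158 + (+0.03013) = 0.19170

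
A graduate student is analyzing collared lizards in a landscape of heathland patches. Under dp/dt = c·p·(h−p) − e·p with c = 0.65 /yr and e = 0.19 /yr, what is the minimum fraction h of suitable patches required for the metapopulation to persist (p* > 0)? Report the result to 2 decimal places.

0.29

p* = h − e/c is positive only when h > e/c.
h_min = e/c = 0.19/0.65 = 0.2923.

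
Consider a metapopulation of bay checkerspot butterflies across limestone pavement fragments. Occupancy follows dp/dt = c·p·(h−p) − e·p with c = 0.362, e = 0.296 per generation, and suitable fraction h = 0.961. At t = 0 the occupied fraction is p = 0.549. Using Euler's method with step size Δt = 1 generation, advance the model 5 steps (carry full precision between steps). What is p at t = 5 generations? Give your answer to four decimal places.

Update rule: p ← p + [c·p·(h−p) − e·p]·Δt with Δt = 1.
  1  |  dp/dt·Δt = -0.080624  |  p_1 = 0.468376
  2  |  dp/dt·Δt = -0.055114  |  p_2 = 0.413262
  3  |  dp/dt·Δt = -0.040384  |  p_3 = 0.372879
  4  |  dp/dt·Δt = -0.030986  |  p_4 = 0.341892
  5  |  dp/dt·Δt = -0.024576  |  p_5 = 0.317316

0.3173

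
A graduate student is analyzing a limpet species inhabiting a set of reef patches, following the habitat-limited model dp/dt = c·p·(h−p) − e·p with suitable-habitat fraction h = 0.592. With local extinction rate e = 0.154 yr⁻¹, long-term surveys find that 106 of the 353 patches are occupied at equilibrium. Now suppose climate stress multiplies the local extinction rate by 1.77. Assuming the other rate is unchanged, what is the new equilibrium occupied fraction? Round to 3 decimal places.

0.076

Observed p* = 106/353 = 0.30028.
Balance c(h−p*) = e gives c = e/(0.592 − 0.30028) = 0.154/0.29172 = 0.52790.
New p* = 0.592 − e/c = 0.592 − 0.27258/0.52790 = 0.07565.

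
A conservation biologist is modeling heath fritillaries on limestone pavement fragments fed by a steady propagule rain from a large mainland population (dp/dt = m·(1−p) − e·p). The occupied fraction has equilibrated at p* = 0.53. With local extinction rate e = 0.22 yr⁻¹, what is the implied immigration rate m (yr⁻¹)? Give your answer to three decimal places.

0.248

At equilibrium m(1−p*) = e·p*, so m = e·p*/(1−p*).
m = 0.22 × 0.53 / 0.4700 = 0.1166/0.4700 = 0.2481.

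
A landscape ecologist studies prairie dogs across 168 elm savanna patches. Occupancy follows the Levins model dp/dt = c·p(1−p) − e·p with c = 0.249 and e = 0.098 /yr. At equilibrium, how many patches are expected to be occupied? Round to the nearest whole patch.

102

p* = 1 − e/c = 1 − 0.098/0.249 = 0.6064.
Expected occupied patches = N × p* = 168 × 0.6064 = 101.88 ≈ 102.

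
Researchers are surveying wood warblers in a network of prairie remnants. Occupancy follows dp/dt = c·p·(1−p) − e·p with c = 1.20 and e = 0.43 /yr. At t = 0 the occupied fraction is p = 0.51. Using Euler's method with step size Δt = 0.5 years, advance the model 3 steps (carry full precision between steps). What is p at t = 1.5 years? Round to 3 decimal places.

0.602

Update rule: p ← p + [c·p·(1−p) − e·p]·Δt with Δt = 0.5.
t = 0.5: p = 0.51000 + (+0.04029) = 0.55029
t = 1: p = 0.55029 + (+0.03017) = 0.58046
t = 1.5: p = 0.58046 + (+0.02132) = 0.60178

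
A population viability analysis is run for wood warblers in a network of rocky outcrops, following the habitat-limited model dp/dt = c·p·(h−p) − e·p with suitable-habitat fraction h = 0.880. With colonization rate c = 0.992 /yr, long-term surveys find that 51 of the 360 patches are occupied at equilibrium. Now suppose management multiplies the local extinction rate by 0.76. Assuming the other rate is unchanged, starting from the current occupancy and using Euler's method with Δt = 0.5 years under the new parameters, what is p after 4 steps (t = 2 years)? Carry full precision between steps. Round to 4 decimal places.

Observed p* = 51/360 = 0.14167.
Balance c(h−p*) = e gives e = 0.992×(0.88 − 0.14167) = 0.73243.
Starting from p₀ = 0.14167; update p ← p + (dp/dt)·Δt with the new parameters.
  1  |  dp/dt·Δt = +0.012451  |  p_1 = 0.154118
  2  |  dp/dt·Δt = +0.012594  |  p_2 = 0.166712
  3  |  dp/dt·Δt = +0.012582  |  p_3 = 0.179293
  4  |  dp/dt·Δt = +0.012412  |  p_4 = 0.191705

0.1917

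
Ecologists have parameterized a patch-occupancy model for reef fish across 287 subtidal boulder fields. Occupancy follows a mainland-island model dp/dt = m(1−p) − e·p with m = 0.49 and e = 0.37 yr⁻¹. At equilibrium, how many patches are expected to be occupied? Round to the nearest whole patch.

p* = m/(m+e) = 0.49/0.8600 = 0.5698.
Expected occupied patches = N × p* = 287 × 0.5698 = 163.52 ≈ 164.

164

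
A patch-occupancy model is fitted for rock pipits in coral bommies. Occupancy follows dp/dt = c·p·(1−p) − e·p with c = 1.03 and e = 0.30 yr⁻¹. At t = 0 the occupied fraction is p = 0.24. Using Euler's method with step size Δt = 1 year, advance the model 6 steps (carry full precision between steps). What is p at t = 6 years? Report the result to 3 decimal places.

Update rule: p ← p + [c·p·(1−p) − e·p]·Δt with Δt = 1.
t = 1: p = 0.24000 + (+0.11587) = 0.35587
t = 2: p = 0.35587 + (+0.12934) = 0.48521
t = 3: p = 0.48521 + (+0.11171) = 0.59692
t = 4: p = 0.59692 + (+0.06875) = 0.66567
t = 5: p = 0.66567 + (+0.02953) = 0.69520
t = 6: p = 0.69520 + (+0.00969) = 0.70489

0.705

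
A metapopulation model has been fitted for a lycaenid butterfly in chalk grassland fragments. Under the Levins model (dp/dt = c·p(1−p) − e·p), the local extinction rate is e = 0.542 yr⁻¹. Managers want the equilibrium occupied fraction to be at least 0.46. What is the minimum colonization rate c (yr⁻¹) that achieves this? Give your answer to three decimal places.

p* = 1 − e/c ≥ 0.46 requires e/c ≤ 0.5400, i.e. c ≥ e/0.5400.
c_min = 0.542/0.5400 = 1.0037.

1.004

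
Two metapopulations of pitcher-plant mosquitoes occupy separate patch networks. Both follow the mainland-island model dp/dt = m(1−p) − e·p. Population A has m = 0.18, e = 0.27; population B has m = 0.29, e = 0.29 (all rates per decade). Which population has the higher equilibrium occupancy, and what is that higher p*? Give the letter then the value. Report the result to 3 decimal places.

B, 0.500

A: p*_A = m/(m+e) = 0.18/0.4500 = 0.4000.
B: p*_B = 0.29/0.5800 = 0.5000.
B is higher at 0.5000.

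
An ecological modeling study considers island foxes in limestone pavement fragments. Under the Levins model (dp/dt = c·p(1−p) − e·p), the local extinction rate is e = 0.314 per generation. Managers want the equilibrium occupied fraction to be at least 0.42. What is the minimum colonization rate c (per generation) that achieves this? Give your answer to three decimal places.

0.541

p* = 1 − e/c ≥ 0.42 requires e/c ≤ 0.5800, i.e. c ≥ e/0.5800.
c_min = 0.314/0.5800 = 0.5414.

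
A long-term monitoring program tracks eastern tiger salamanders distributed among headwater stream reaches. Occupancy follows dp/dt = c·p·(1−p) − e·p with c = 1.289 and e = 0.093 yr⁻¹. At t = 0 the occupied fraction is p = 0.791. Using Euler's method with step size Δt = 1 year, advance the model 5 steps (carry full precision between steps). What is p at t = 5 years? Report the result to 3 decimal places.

Update rule: p ← p + [c·p·(1−p) − e·p]·Δt with Δt = 1.
t = 1: p = 0.79100 + (+0.13953) = 0.93053
t = 2: p = 0.93053 + (-0.00322) = 0.92732
t = 3: p = 0.92732 + (+0.00064) = 0.92796
t = 4: p = 0.92796 + (-0.00012) = 0.92783
t = 5: p = 0.92783 + (+0.00002) = 0.92786

0.928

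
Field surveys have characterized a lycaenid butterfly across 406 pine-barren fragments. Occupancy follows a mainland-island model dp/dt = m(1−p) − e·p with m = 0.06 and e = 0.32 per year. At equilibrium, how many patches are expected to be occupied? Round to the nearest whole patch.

p* = m/(m+e) = 0.06/0.3800 = 0.1579.
Expected occupied patches = N × p* = 406 × 0.1579 = 64.11 ≈ 64.

64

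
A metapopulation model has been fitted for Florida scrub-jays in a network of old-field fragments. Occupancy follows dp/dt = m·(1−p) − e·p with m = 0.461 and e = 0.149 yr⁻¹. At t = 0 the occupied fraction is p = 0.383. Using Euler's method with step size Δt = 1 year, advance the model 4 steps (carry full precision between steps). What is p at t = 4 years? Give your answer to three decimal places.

Update rule: p ← p + [m·(1−p) − e·p]·Δt with Δt = 1.
  1  |  dp/dt·Δt = +0.227370  |  p_1 = 0.610370
  2  |  dp/dt·Δt = +0.088674  |  p_2 = 0.699044
  3  |  dp/dt·Δt = +0.034583  |  p_3 = 0.733627
  4  |  dp/dt·Δt = +0.013487  |  p_4 = 0.747115

0.747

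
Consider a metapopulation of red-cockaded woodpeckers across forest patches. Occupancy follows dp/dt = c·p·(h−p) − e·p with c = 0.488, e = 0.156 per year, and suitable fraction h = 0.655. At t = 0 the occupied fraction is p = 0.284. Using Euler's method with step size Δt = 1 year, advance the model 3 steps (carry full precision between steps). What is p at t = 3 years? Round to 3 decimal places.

Update rule: p ← p + [c·p·(h−p) − e·p]·Δt with Δt = 1.
t = 1: p = 0.28400 + (+0.00711) = 0.29111
t = 2: p = 0.29111 + (+0.00628) = 0.29739
t = 3: p = 0.29739 + (+0.00551) = 0.30290

0.303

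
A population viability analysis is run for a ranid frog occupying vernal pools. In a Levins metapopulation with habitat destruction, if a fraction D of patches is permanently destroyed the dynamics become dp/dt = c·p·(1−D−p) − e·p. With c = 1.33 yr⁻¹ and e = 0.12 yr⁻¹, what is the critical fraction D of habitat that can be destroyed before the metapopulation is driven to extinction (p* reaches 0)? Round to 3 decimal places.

0.910

The nontrivial equilibrium is p* = (1−D) − e/c; extinction occurs when this hits zero.
So D_crit = 1 − e/c = 1 − 0.12/1.33 = 1 − 0.0902 = 0.9098.
Note this equals the original equilibrium occupancy — the Levins extinction-debt result.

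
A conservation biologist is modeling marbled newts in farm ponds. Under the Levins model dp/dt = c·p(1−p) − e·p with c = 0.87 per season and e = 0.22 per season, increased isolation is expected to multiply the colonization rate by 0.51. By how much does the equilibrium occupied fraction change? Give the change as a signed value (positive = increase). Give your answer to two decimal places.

-0.24

Before: p* = 1 − 0.22/0.87 = 0.7471.
After the change, c = 0.4437, e = 0.22, so p* = 1 − 0.22/0.4437 = 0.5042.
Δp* = 0.5042 − 0.7471 = -0.2430.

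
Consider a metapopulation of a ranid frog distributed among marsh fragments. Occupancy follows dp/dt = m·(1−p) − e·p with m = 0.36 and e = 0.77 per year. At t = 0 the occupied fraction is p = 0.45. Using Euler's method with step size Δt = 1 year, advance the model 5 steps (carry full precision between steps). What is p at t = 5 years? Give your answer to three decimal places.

0.319

Update rule: p ← p + [m·(1−p) − e·p]·Δt with Δt = 1.
t = 1: p = 0.45000 + (-0.14850) = 0.30150
t = 2: p = 0.30150 + (+0.01931) = 0.32081
t = 3: p = 0.32081 + (-0.00251) = 0.31830
t = 4: p = 0.31830 + (+0.00033) = 0.31862
t = 5: p = 0.31862 + (-0.00004) = 0.31858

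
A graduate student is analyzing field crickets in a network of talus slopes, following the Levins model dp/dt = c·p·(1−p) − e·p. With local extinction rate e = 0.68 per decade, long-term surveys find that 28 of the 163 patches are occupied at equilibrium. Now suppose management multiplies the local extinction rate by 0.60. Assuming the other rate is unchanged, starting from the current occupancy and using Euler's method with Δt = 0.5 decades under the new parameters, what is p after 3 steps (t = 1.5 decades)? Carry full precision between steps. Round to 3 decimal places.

Observed p* = 28/163 = 0.17178.
Balance c(1−p*) = e gives c = e/(1 − 0.17178) = 0.68/0.82822 = 0.82104.
Starting from p₀ = 0.17178; update p ← p + (dp/dt)·Δt with the new parameters.
t = 0.5: p = 0.17178 + (+0.02336) = 0.19514
t = 1: p = 0.19514 + (+0.02467) = 0.21981
t = 1.5: p = 0.21981 + (+0.02556) = 0.24537

0.245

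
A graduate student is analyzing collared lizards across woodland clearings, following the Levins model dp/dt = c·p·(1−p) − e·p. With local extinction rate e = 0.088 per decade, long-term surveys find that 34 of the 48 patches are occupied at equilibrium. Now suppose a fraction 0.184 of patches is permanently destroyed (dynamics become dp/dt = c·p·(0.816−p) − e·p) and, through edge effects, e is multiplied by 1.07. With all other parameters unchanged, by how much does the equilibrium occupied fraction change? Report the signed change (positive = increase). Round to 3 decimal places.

Observed p* = 34/48 = 0.70833.
Balance c(1−p*) = e gives c = e/(1 − 0.70833) = 0.088/0.29167 = 0.30171.
New p* = 0.816 − e/c = 0.816 − 0.09416/0.30171 = 0.50391.
Δp* = 0.50391 − 0.70833 = -0.20442.

-0.204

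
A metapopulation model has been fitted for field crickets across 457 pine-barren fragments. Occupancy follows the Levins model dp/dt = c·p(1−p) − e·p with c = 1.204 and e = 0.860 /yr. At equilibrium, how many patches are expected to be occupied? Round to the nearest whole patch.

131

p* = 1 − e/c = 1 − 0.860/1.204 = 0.2857.
Expected occupied patches = N × p* = 457 × 0.2857 = 130.57 ≈ 131.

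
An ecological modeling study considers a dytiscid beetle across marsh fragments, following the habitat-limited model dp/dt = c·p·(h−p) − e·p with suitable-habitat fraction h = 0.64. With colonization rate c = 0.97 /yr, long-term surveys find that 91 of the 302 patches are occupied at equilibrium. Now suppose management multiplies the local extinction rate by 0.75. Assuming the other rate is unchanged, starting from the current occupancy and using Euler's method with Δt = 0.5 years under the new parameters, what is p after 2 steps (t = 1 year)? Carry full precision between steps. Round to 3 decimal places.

Observed p* = 91/302 = 0.30132.
Balance c(h−p*) = e gives e = 0.97×(0.64 − 0.30132) = 0.32852.
Starting from p₀ = 0.30132; update p ← p + (dp/dt)·Δt with the new parameters.
p: 0.30132 → 0.31370  (Δp = +0.01237)
p: 0.31370 → 0.32470  (Δp = +0.01100)

0.325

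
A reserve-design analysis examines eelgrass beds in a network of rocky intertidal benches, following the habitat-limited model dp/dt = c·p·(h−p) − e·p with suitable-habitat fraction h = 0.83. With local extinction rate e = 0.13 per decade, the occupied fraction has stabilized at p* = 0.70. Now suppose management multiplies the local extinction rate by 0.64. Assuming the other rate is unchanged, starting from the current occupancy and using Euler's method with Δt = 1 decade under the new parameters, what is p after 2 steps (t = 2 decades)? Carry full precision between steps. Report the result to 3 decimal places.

Balance c(h−p*) = e gives c = e/(0.83 − 0.70000) = 0.13/0.13000 = 1.00000.
Starting from p₀ = 0.70000; update p ← p + (dp/dt)·Δt with the new parameters.
  1  |  dp/dt·Δt = +0.032760  |  p_1 = 0.732760
  2  |  dp/dt·Δt = +0.010288  |  p_2 = 0.743048

0.743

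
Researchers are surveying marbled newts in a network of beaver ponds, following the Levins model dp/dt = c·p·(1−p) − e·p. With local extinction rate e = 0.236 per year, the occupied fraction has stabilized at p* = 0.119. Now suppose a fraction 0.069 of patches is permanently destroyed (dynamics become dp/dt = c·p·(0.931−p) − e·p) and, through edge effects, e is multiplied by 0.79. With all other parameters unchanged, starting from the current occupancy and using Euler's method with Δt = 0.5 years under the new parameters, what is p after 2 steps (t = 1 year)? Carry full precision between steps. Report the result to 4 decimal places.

Balance c(1−p*) = e gives c = e/(1 − 0.11900) = 0.236/0.88100 = 0.26788.
Starting from p₀ = 0.11900; update p ← p + (dp/dt)·Δt with the new parameters.
t = 0.5: p = 0.11900 + (+0.00185) = 0.12085
t = 1: p = 0.12085 + (+0.00185) = 0.12270

0.1227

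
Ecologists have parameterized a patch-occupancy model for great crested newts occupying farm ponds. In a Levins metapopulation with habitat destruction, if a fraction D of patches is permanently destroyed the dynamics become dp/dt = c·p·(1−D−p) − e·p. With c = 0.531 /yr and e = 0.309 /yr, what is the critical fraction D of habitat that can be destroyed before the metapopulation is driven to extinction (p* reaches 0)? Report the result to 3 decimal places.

The nontrivial equilibrium is p* = (1−D) − e/c; extinction occurs when this hits zero.
So D_crit = 1 − e/c = 1 − 0.309/0.531 = 1 − 0.5819 = 0.4181.
Note this equals the original equilibrium occupancy — the Levins extinction-debt result.

0.418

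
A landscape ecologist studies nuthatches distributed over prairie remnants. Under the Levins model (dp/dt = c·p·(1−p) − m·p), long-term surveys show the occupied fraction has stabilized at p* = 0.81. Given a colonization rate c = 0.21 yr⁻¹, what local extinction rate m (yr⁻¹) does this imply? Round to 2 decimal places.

At equilibrium c(1−p*) = m.
m = 0.21 × (1 − 0.81) = 0.21 × 0.1900 = 0.0399.

0.04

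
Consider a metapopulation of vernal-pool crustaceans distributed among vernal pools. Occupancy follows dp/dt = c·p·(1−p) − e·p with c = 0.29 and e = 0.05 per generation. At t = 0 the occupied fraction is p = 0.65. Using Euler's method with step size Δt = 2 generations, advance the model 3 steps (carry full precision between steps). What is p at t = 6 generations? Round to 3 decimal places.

Update rule: p ← p + [c·p·(1−p) − e·p]·Δt with Δt = 2.
  1  |  dp/dt·Δt = +0.066950  |  p_1 = 0.716950
  2  |  dp/dt·Δt = +0.046006  |  p_2 = 0.762956
  3  |  dp/dt·Δt = +0.028600  |  p_3 = 0.791556

0.792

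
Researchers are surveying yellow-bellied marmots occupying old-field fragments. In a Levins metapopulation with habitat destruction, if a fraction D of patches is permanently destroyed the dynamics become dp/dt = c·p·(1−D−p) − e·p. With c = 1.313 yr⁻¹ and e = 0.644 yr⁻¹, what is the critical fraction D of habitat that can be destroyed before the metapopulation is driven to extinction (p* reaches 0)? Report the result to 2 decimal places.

0.51

The nontrivial equilibrium is p* = (1−D) − e/c; extinction occurs when this hits zero.
So D_crit = 1 − e/c = 1 − 0.644/1.313 = 1 − 0.4905 = 0.5095.
Note this equals the original equilibrium occupancy — the Levins extinction-debt result.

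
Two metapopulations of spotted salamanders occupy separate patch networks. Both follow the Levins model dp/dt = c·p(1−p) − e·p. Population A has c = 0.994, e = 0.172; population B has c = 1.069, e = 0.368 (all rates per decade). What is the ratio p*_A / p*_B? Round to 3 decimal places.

1.261

A: p*_A = 1 − 0.172/0.994 = 0.8270.
B: p*_B = 1 − 0.368/1.069 = 0.6558.
p*_A / p*_B = 0.8270/0.6558 = 1.2611.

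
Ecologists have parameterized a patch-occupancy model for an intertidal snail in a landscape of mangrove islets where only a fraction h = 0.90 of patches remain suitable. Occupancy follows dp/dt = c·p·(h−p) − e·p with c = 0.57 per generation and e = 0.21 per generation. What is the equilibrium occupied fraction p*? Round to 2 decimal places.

0.53

Setting dp/dt = 0 and dividing by p* gives c·(h−p*) = e.
So p* = h − e/c = 0.90 − 0.21/0.57 = 0.90 − 0.3684 = 0.5316.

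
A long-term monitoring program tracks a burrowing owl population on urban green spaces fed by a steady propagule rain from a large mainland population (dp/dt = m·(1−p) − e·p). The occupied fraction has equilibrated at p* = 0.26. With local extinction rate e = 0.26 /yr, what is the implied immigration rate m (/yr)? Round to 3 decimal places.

At equilibrium m(1−p*) = e·p*, so m = e·p*/(1−p*).
m = 0.26 × 0.26 / 0.7400 = 0.0676/0.7400 = 0.0914.

0.091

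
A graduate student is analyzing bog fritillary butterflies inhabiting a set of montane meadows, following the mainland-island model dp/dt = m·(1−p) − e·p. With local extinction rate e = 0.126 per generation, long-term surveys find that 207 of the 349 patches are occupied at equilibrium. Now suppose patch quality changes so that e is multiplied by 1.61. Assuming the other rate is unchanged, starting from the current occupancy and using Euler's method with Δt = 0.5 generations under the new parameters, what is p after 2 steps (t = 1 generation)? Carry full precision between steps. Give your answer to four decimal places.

Observed p* = 207/349 = 0.59312.
Balance m(1−p*) = e·p* gives m = e·p*/(1−p*) = 0.126×0.59312/0.40688 = 0.18368.
Starting from p₀ = 0.59312; update p ← p + (dp/dt)·Δt with the new parameters.
step 1: Δp = -0.02279, p = 0.57033
step 2: Δp = -0.01839, p = 0.55194

0.5519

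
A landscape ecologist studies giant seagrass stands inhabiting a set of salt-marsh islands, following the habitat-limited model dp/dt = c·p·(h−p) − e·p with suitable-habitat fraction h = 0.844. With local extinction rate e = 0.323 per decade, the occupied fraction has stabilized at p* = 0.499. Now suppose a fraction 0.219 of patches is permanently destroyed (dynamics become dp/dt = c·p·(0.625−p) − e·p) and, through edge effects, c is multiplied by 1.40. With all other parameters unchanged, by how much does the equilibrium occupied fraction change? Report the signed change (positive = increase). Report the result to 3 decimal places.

Balance c(h−p*) = e gives c = e/(0.844 − 0.49900) = 0.323/0.34500 = 0.93623.
New p* = 0.625 − e/c = 0.625 − 0.32300/1.31072 = 0.37857.
Δp* = 0.37857 − 0.49900 = -0.12043.

-0.120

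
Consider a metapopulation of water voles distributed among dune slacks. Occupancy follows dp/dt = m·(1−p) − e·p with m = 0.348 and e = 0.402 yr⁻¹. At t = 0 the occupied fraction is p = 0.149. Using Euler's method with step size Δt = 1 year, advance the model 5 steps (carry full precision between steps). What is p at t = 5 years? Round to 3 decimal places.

0.464

Update rule: p ← p + [m·(1−p) − e·p]·Δt with Δt = 1.
t = 1: p = 0.14900 + (+0.23625) = 0.38525
t = 2: p = 0.38525 + (+0.05906) = 0.44431
t = 3: p = 0.44431 + (+0.01477) = 0.45908
t = 4: p = 0.45908 + (+0.00369) = 0.46277
t = 5: p = 0.46277 + (+0.00092) = 0.46369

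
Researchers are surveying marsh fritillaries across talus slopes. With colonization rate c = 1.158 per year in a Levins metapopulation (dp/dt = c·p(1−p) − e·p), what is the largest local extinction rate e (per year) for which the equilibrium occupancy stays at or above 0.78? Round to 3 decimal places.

1 − e/c ≥ 0.78 ⇒ e ≤ c(1 − 0.78) = 1.158 × 0.2200.
e_max = 0.2548.

0.255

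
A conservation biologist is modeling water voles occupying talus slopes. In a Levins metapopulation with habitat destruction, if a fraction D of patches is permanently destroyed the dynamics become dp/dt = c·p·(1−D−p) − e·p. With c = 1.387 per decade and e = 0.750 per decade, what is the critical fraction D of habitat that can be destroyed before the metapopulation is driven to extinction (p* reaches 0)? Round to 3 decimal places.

0.459

The nontrivial equilibrium is p* = (1−D) − e/c; extinction occurs when this hits zero.
So D_crit = 1 − e/c = 1 − 0.750/1.387 = 1 − 0.5407 = 0.4593.
This equals the undisturbed p*, a classic result of Lande's extension.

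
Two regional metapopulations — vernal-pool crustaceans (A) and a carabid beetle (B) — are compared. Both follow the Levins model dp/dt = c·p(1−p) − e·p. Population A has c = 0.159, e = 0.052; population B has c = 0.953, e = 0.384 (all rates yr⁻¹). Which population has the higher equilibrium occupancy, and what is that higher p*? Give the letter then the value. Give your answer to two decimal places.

A, 0.67

A: p*_A = 1 − 0.052/0.159 = 0.6730.
B: p*_B = 1 − 0.384/0.953 = 0.5971.
A is higher at 0.6730.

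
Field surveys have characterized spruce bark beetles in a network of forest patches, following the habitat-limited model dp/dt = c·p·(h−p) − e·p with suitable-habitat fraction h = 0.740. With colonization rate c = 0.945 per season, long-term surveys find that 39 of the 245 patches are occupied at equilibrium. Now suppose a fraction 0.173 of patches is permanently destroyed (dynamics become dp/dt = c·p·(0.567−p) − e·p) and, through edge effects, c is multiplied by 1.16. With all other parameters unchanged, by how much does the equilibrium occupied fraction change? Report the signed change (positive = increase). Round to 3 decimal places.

-0.093

Observed p* = 39/245 = 0.15918.
Balance c(h−p*) = e gives e = 0.945×(0.74 − 0.15918) = 0.54887.
New p* = 0.567 − e/c = 0.567 − 0.54887/1.09620 = 0.06630.
Δp* = 0.06630 − 0.15918 = -0.09288.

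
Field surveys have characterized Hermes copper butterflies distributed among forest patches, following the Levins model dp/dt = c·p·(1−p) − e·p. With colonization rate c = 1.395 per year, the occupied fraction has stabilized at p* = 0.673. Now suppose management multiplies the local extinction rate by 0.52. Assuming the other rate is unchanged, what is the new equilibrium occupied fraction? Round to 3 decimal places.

0.830

Balance c(1−p*) = e gives e = 1.395×(1 − 0.67300) = 0.45616.
New p* = 1 − e/c = 1 − 0.23720/1.39500 = 0.82996.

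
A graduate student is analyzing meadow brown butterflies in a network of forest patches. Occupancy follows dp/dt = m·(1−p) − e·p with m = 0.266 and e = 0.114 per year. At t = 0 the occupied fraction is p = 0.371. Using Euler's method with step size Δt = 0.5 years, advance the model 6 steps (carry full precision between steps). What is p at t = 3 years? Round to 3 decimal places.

Update rule: p ← p + [m·(1−p) − e·p]·Δt with Δt = 0.5.
t = 0.5: p = 0.37100 + (+0.06251) = 0.43351
t = 1: p = 0.43351 + (+0.05063) = 0.48414
t = 1.5: p = 0.48414 + (+0.04101) = 0.52516
t = 2: p = 0.52516 + (+0.03322) = 0.55838
t = 2.5: p = 0.55838 + (+0.02691) = 0.58528
t = 3: p = 0.58528 + (+0.02180) = 0.60708

0.607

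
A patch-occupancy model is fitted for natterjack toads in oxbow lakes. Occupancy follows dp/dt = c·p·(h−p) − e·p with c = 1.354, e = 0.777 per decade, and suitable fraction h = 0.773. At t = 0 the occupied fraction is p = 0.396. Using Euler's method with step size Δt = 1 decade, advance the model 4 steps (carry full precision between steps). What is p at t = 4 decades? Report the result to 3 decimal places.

Update rule: p ← p + [c·p·(h−p) − e·p]·Δt with Δt = 1.
  1  |  dp/dt·Δt = -0.105551  |  p_1 = 0.290449
  2  |  dp/dt·Δt = -0.035907  |  p_2 = 0.254542
  3  |  dp/dt·Δt = -0.019093  |  p_3 = 0.235449
  4  |  dp/dt·Δt = -0.011574  |  p_4 = 0.223876

0.224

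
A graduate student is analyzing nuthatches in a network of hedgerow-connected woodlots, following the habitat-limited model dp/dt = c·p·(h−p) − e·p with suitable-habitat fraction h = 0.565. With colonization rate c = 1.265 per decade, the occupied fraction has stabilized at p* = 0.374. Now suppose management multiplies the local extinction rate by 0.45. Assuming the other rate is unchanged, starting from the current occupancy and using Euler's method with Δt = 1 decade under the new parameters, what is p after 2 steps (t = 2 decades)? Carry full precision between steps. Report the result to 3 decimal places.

0.453

Balance c(h−p*) = e gives e = 1.265×(0.565 − 0.37400) = 0.24161.
Starting from p₀ = 0.37400; update p ← p + (dp/dt)·Δt with the new parameters.
p: 0.37400 → 0.42370  (Δp = +0.04970)
p: 0.42370 → 0.45337  (Δp = +0.02967)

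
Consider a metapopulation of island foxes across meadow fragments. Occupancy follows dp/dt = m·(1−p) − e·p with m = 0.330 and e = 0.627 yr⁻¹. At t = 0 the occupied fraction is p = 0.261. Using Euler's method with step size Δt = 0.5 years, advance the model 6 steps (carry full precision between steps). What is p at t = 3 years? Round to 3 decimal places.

Update rule: p ← p + [m·(1−p) − e·p]·Δt with Δt = 0.5.
t = 0.5: p = 0.26100 + (+0.04011) = 0.30111
t = 1: p = 0.30111 + (+0.02092) = 0.32203
t = 1.5: p = 0.32203 + (+0.01091) = 0.33294
t = 2: p = 0.33294 + (+0.00569) = 0.33863
t = 2.5: p = 0.33863 + (+0.00297) = 0.34159
t = 3: p = 0.34159 + (+0.00155) = 0.34314

0.343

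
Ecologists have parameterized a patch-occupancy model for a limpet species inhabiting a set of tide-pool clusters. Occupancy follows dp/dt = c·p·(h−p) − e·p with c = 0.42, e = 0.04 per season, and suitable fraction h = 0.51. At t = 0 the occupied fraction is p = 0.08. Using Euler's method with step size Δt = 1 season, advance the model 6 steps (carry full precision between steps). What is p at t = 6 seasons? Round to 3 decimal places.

0.164

Update rule: p ← p + [c·p·(h−p) − e·p]·Δt with Δt = 1.
t = 1: p = 0.08000 + (+0.01125) = 0.09125
t = 2: p = 0.09125 + (+0.01240) = 0.10365
t = 3: p = 0.10365 + (+0.01354) = 0.11719
t = 4: p = 0.11719 + (+0.01465) = 0.13184
t = 5: p = 0.13184 + (+0.01567) = 0.14750
t = 6: p = 0.14750 + (+0.01656) = 0.16406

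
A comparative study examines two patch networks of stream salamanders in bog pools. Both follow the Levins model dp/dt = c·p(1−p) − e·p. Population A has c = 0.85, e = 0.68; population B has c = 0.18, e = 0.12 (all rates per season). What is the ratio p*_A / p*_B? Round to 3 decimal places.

0.600

A: p*_A = 1 − 0.68/0.85 = 0.2000.
B: p*_B = 1 − 0.12/0.18 = 0.3333.
p*_A / p*_B = 0.2000/0.3333 = 0.6000.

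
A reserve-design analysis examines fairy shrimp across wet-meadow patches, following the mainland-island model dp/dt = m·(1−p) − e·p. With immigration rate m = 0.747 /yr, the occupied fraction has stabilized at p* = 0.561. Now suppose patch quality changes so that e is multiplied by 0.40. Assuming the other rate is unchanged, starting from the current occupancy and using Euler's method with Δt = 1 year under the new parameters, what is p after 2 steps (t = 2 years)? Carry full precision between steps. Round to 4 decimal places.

Balance m(1−p*) = e·p* gives e = m(1−p*)/p* = 0.747×0.43900/0.56100 = 0.58455.
Starting from p₀ = 0.56100; update p ← p + (dp/dt)·Δt with the new parameters.
  1  |  dp/dt·Δt = +0.196760  |  p_1 = 0.757760
  2  |  dp/dt·Δt = +0.003774  |  p_2 = 0.761534

0.7615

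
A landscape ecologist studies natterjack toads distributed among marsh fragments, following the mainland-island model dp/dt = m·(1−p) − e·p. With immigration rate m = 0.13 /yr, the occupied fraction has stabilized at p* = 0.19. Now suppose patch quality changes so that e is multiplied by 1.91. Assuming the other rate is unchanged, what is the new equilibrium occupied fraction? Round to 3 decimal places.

Balance m(1−p*) = e·p* gives e = m(1−p*)/p* = 0.13×0.81000/0.19000 = 0.55421.
New p* = m/(m+e) = 0.13000/(0.13000+1.05854) = 0.10938.

0.109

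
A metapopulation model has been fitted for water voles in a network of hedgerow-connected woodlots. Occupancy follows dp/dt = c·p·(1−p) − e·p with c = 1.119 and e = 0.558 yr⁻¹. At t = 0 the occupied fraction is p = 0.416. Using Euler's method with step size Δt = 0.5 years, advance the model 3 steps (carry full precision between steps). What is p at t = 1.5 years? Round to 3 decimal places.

0.464

Update rule: p ← p + [c·p·(1−p) − e·p]·Δt with Δt = 0.5.
step 1: Δp = +0.01986, p = 0.43586
step 2: Δp = +0.01597, p = 0.45183
step 3: Δp = +0.01252, p = 0.46435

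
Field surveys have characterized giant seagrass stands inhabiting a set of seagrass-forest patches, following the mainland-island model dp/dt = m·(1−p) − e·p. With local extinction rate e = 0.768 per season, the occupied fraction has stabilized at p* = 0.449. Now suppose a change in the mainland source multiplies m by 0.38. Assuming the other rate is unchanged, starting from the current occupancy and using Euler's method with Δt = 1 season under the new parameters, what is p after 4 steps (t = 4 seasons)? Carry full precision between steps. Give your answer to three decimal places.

Balance m(1−p*) = e·p* gives m = e·p*/(1−p*) = 0.768×0.44900/0.55100 = 0.62583.
Starting from p₀ = 0.44900; update p ← p + (dp/dt)·Δt with the new parameters.
step 1: Δp = -0.21380, p = 0.23520
step 2: Δp = +0.00124, p = 0.23645
step 3: Δp = -0.00001, p = 0.23644
step 4: Δp = +0.00000, p = 0.23644

0.236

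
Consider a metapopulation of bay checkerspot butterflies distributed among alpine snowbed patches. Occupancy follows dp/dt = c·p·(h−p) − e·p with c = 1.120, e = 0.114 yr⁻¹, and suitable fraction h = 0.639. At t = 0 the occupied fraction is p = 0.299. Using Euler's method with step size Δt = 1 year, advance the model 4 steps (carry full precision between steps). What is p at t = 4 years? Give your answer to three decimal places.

Update rule: p ← p + [c·p·(h−p) − e·p]·Δt with Δt = 1.
t = 1: p = 0.29900 + (+0.07977) = 0.37877
t = 2: p = 0.37877 + (+0.06721) = 0.44599
t = 3: p = 0.44599 + (+0.04557) = 0.49156
t = 4: p = 0.49156 + (+0.02514) = 0.51669

0.517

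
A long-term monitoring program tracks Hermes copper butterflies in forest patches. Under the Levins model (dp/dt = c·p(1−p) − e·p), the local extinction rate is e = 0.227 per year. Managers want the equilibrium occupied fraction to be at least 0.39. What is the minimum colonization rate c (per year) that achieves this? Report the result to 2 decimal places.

0.37

p* = 1 − e/c ≥ 0.39 requires e/c ≤ 0.6100, i.e. c ≥ e/0.6100.
c_min = 0.227/0.6100 = 0.3721.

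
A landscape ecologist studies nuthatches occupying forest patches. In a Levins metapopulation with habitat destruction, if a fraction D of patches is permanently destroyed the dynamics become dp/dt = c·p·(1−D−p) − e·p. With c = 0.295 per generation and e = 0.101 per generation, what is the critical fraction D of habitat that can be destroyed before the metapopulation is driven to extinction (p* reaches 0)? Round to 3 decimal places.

The nontrivial equilibrium is p* = (1−D) − e/c; extinction occurs when this hits zero.
So D_crit = 1 − e/c = 1 − 0.101/0.295 = 1 − 0.3424 = 0.6576.
This equals the undisturbed p*, a classic result of Lande's extension.

0.658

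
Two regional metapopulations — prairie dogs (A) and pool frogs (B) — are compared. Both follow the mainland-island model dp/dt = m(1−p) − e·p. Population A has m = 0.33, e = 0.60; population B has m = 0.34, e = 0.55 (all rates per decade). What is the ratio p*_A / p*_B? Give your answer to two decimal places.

A: p*_A = m/(m+e) = 0.33/0.9300 = 0.3548.
B: p*_B = 0.34/0.8900 = 0.3820.
p*_A / p*_B = 0.3548/0.3820 = 0.9288.

0.93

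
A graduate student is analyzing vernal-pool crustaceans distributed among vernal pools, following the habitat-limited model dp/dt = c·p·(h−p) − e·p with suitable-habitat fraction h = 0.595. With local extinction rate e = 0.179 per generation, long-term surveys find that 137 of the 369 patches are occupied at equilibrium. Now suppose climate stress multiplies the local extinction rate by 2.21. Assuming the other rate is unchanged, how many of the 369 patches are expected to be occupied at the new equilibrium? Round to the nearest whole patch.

37

Observed p* = 137/369 = 0.37127.
Balance c(h−p*) = e gives c = e/(0.595 − 0.37127) = 0.179/0.22373 = 0.80007.
New p* = 0.595 − e/c = 0.595 − 0.39559/0.80007 = 0.10056.
Expected occupied = 369 × 0.10056 = 37.11 ≈ 37.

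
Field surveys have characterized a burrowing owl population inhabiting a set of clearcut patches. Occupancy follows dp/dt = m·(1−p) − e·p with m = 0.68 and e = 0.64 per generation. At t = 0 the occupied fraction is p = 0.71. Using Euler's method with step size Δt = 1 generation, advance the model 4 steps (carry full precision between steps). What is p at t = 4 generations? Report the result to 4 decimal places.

0.5172

Update rule: p ← p + [m·(1−p) − e·p]·Δt with Δt = 1.
step 1: Δp = -0.25720, p = 0.45280
step 2: Δp = +0.08230, p = 0.53510
step 3: Δp = -0.02634, p = 0.50877
step 4: Δp = +0.00843, p = 0.51719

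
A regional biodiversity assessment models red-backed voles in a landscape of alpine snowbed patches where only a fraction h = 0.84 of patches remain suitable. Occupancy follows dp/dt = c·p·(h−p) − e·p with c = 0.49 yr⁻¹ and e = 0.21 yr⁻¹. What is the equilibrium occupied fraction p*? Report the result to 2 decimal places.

Setting dp/dt = 0 and dividing by p* gives c·(h−p*) = e.
So p* = h − e/c = 0.84 − 0.21/0.49 = 0.84 − 0.4286 = 0.4114.

0.41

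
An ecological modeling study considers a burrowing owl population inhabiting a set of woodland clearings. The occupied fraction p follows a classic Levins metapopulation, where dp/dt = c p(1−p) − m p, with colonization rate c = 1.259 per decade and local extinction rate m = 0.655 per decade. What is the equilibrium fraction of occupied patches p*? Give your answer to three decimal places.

0.480

Setting dp/dt = 0 and dividing through by p* gives c·(1−p*) = m.
So p* = 1 − m/c = 1 − 0.655/1.259 = 1 − 0.5203 = 0.4797.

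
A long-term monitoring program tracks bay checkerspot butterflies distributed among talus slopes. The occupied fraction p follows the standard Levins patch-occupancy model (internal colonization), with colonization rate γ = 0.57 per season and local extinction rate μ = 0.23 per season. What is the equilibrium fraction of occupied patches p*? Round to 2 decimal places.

0.60

Setting dp/dt = 0 and dividing through by p* gives γ·(1−p*) = μ.
So p* = 1 − μ/γ = 1 − 0.23/0.57 = 1 − 0.4035 = 0.5965.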